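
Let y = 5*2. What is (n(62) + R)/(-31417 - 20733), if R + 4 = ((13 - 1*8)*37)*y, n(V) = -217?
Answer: -1629/52150 ≈ -0.031237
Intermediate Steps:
y = 10
R = 1846 (R = -4 + ((13 - 1*8)*37)*10 = -4 + ((13 - 8)*37)*10 = -4 + (5*37)*10 = -4 + 185*10 = -4 + 1850 = 1846)
(n(62) + R)/(-31417 - 20733) = (-217 + 1846)/(-31417 - 20733) = 1629/(-52150) = 1629*(-1/52150) = -1629/52150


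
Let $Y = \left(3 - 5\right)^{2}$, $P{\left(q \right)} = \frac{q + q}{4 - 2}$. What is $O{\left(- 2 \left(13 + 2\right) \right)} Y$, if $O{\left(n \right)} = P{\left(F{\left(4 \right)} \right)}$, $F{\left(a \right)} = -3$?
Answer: $-12$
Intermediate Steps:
$P{\left(q \right)} = q$ ($P{\left(q \right)} = \frac{2 q}{2} = 2 q \frac{1}{2} = q$)
$O{\left(n \right)} = -3$
$Y = 4$ ($Y = \left(-2\right)^{2} = 4$)
$O{\left(- 2 \left(13 + 2\right) \right)} Y = \left(-3\right) 4 = -12$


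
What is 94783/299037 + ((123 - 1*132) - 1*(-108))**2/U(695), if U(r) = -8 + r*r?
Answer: 48712661948/144439954629 ≈ 0.33725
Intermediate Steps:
U(r) = -8 + r**2
94783/299037 + ((123 - 1*132) - 1*(-108))**2/U(695) = 94783/299037 + ((123 - 1*132) - 1*(-108))**2/(-8 + 695**2) = 94783*(1/299037) + ((123 - 132) + 108)**2/(-8 + 483025) = 94783/299037 + (-9 + 108)**2/483017 = 94783/299037 + 99**2*(1/483017) = 94783/299037 + 9801*(1/483017) = 94783/299037 + 9801/483017 = 48712661948/144439954629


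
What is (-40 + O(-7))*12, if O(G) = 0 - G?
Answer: -396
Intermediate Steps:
O(G) = -G
(-40 + O(-7))*12 = (-40 - 1*(-7))*12 = (-40 + 7)*12 = -33*12 = -396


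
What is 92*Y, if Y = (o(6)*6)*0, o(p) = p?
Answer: 0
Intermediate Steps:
Y = 0 (Y = (6*6)*0 = 36*0 = 0)
92*Y = 92*0 = 0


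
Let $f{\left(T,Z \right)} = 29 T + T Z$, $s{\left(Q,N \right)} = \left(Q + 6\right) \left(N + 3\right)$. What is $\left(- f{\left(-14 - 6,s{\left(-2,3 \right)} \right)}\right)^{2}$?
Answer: $1123600$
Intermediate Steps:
$s{\left(Q,N \right)} = \left(3 + N\right) \left(6 + Q\right)$ ($s{\left(Q,N \right)} = \left(6 + Q\right) \left(3 + N\right) = \left(3 + N\right) \left(6 + Q\right)$)
$\left(- f{\left(-14 - 6,s{\left(-2,3 \right)} \right)}\right)^{2} = \left(- \left(-14 - 6\right) \left(29 + \left(18 + 3 \left(-2\right) + 6 \cdot 3 + 3 \left(-2\right)\right)\right)\right)^{2} = \left(- \left(-20\right) \left(29 + \left(18 - 6 + 18 - 6\right)\right)\right)^{2} = \left(- \left(-20\right) \left(29 + 24\right)\right)^{2} = \left(- \left(-20\right) 53\right)^{2} = \left(\left(-1\right) \left(-1060\right)\right)^{2} = 1060^{2} = 1123600$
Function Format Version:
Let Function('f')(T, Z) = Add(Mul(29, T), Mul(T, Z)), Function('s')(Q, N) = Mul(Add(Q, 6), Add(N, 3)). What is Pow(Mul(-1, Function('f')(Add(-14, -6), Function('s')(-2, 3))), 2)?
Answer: 1123600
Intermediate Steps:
Function('s')(Q, N) = Mul(Add(3, N), Add(6, Q)) (Function('s')(Q, N) = Mul(Add(6, Q), Add(3, N)) = Mul(Add(3, N), Add(6, Q)))
Pow(Mul(-1, Function('f')(Add(-14, -6), Function('s')(-2, 3))), 2) = Pow(Mul(-1, Mul(Add(-14, -6), Add(29, Add(18, Mul(3, -2), Mul(6, 3), Mul(3, -2))))), 2) = Pow(Mul(-1, Mul(-20, Add(29, Add(18, -6, 18, -6)))), 2) = Pow(Mul(-1, Mul(-20, Add(29, 24))), 2) = Pow(Mul(-1, Mul(-20, 53)), 2) = Pow(Mul(-1, -1060), 2) = Pow(1060, 2) = 1123600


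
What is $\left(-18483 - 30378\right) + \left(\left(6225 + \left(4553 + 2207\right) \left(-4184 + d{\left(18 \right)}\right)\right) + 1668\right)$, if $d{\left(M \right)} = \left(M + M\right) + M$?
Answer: $-27959768$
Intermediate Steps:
$d{\left(M \right)} = 3 M$ ($d{\left(M \right)} = 2 M + M = 3 M$)
$\left(-18483 - 30378\right) + \left(\left(6225 + \left(4553 + 2207\right) \left(-4184 + d{\left(18 \right)}\right)\right) + 1668\right) = \left(-18483 - 30378\right) + \left(\left(6225 + \left(4553 + 2207\right) \left(-4184 + 3 \cdot 18\right)\right) + 1668\right) = -48861 + \left(\left(6225 + 6760 \left(-4184 + 54\right)\right) + 1668\right) = -48861 + \left(\left(6225 + 6760 \left(-4130\right)\right) + 1668\right) = -48861 + \left(\left(6225 - 27918800\right) + 1668\right) = -48861 + \left(-27912575 + 1668\right) = -48861 - 27910907 = -27959768$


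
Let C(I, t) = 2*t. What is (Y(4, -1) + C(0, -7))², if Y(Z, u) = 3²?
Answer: 25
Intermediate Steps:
Y(Z, u) = 9
(Y(4, -1) + C(0, -7))² = (9 + 2*(-7))² = (9 - 14)² = (-5)² = 25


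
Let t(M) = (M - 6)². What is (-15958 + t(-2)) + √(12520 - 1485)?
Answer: -15894 + √11035 ≈ -15789.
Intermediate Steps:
t(M) = (-6 + M)²
(-15958 + t(-2)) + √(12520 - 1485) = (-15958 + (-6 - 2)²) + √(12520 - 1485) = (-15958 + (-8)²) + √11035 = (-15958 + 64) + √11035 = -15894 + √11035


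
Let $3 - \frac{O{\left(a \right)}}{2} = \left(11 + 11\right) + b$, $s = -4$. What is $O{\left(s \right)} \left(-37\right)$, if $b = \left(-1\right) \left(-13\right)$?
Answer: $2368$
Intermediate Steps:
$b = 13$
$O{\left(a \right)} = -64$ ($O{\left(a \right)} = 6 - 2 \left(\left(11 + 11\right) + 13\right) = 6 - 2 \left(22 + 13\right) = 6 - 70 = -64$)
$O{\left(s \right)} \left(-37\right) = \left(-64\right) \left(-37\right) = 2368$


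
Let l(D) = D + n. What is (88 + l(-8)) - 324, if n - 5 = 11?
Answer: -228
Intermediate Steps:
n = 16 (n = 5 + 11 = 16)
l(D) = 16 + D (l(D) = D + 16 = 16 + D)
(88 + l(-8)) - 324 = (88 + (16 - 8)) - 324 = (88 + 8) - 324 = 96 - 324 = -228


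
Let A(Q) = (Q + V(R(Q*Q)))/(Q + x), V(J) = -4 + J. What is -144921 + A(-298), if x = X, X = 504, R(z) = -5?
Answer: -29854033/206 ≈ -1.4492e+5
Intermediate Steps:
x = 504
A(Q) = (-9 + Q)/(504 + Q) (A(Q) = (Q + (-4 - 5))/(Q + 504) = (Q - 9)/(504 + Q) = (-9 + Q)/(504 + Q))
-144921 + A(-298) = -144921 + (-9 - 298)/(504 - 298) = -144921 - 307/206 = -29854033/206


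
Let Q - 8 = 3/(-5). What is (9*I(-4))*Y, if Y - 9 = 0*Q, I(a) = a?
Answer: -324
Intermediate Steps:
Q = 37/5 (Q = 8 + 3/(-5) = 8 + 3*(-1/5) = 8 - 3/5 = 37/5 ≈ 7.4000)
Y = 9 (Y = 9 + 0*(37/5) = 9 + 0 = 9)
(9*I(-4))*Y = (9*(-4))*9 = -36*9 = -324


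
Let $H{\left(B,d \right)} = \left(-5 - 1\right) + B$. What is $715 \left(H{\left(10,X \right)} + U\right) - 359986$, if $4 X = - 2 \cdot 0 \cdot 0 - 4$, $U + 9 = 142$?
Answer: $-262031$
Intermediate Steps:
$U = 133$ ($U = -9 + 142 = 133$)
$X = -1$ ($X = \frac{- 2 \cdot 0 \cdot 0 - 4}{4} = \frac{\left(-2\right) 0 - 4}{4} = \frac{0 - 4}{4} = \frac{1}{4} \left(-4\right) = -1$)
$H{\left(B,d \right)} = -6 + B$
$715 \left(H{\left(10,X \right)} + U\right) - 359986 = 715 \left(\left(-6 + 10\right) + 133\right) - 359986 = 715 \left(4 + 133\right) - 359986 = 715 \cdot 137 - 359986 = 97955 - 359986 = -262031$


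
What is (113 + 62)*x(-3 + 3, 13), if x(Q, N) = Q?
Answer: 0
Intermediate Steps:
(113 + 62)*x(-3 + 3, 13) = (113 + 62)*(-3 + 3) = 175*0 = 0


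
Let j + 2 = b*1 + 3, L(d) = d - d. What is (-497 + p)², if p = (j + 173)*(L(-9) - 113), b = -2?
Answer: 397324489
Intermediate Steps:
L(d) = 0
j = -1 (j = -2 + (-2*1 + 3) = -2 + (-2 + 3) = -2 + 1 = -1)
p = -19436 (p = (-1 + 173)*(0 - 113) = 172*(-113) = -19436)
(-497 + p)² = (-497 - 19436)² = (-19933)² = 397324489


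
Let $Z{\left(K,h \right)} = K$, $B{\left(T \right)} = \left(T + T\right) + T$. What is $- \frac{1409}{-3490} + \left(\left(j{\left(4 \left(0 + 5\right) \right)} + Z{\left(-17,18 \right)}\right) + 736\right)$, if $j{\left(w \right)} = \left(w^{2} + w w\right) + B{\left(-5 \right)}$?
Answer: $\frac{5250369}{3490} \approx 1504.4$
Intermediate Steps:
$B{\left(T \right)} = 3 T$ ($B{\left(T \right)} = 2 T + T = 3 T$)
$j{\left(w \right)} = -15 + 2 w^{2}$ ($j{\left(w \right)} = \left(w^{2} + w w\right) + 3 \left(-5\right) = \left(w^{2} + w^{2}\right) - 15 = 2 w^{2} - 15 = -15 + 2 w^{2}$)
$- \frac{1409}{-3490} + \left(\left(j{\left(4 \left(0 + 5\right) \right)} + Z{\left(-17,18 \right)}\right) + 736\right) = - \frac{1409}{-3490} - \left(-704 - 32 \left(0 + 5\right)^{2}\right) = \left(-1409\right) \left(- \frac{1}{3490}\right) + \left(\left(\left(-15 + 2 \left(4 \cdot 5\right)^{2}\right) - 17\right) + 736\right) = \frac{1409}{3490} + \left(\left(\left(-15 + 2 \cdot 20^{2}\right) - 17\right) + 736\right) = \frac{1409}{3490} + \left(\left(\left(-15 + 2 \cdot 400\right) - 17\right) + 736\right) = \frac{1409}{3490} + \left(\left(\left(-15 + 800\right) - 17\right) + 736\right) = \frac{1409}{3490} + \left(\left(785 - 17\right) + 736\right) = \frac{1409}{3490} + \left(768 + 736\right) = \frac{1409}{3490} + 1504 = \frac{5250369}{3490}$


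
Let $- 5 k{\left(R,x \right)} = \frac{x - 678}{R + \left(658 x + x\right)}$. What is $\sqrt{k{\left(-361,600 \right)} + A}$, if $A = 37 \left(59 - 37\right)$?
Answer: $\frac{2 \sqrt{793933979629390}}{1975195} \approx 28.531$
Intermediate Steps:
$k{\left(R,x \right)} = - \frac{-678 + x}{5 \left(R + 659 x\right)}$ ($k{\left(R,x \right)} = - \frac{\left(x - 678\right) \frac{1}{R + \left(658 x + x\right)}}{5} = - \frac{\left(-678 + x\right) \frac{1}{R + 659 x}}{5} = - \frac{\frac{1}{R + 659 x} \left(-678 + x\right)}{5} = - \frac{-678 + x}{5 \left(R + 659 x\right)}$)
$A = 814$ ($A = 37 \cdot 22 = 814$)
$\sqrt{k{\left(-361,600 \right)} + A} = \sqrt{\frac{678 - 600}{5 \left(-361 + 659 \cdot 600\right)} + 814} = \sqrt{\frac{678 - 600}{5 \left(-361 + 395400\right)} + 814} = \sqrt{\frac{1}{5} \cdot \frac{1}{395039} \cdot 78 + 814} = \sqrt{\frac{78}{1975195} + 814} = \sqrt{\frac{1607808808}{1975195}} = \frac{2 \sqrt{793933979629390}}{1975195}$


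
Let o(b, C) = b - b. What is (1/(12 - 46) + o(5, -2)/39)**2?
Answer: 1/1156 ≈ 0.00086505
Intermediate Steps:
o(b, C) = 0
(1/(12 - 46) + o(5, -2)/39)**2 = (1/(12 - 46) + 0/39)**2 = (1/(-34) + 0*(1/39))**2 = (-1/34 + 0)**2 = (-1/34)**2 = 1/1156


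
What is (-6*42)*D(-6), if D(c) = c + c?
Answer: 3024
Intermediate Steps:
D(c) = 2*c
(-6*42)*D(-6) = (-6*42)*(2*(-6)) = -252*(-12) = 3024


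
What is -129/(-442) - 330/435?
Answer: -5983/12818 ≈ -0.46677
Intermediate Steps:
-129/(-442) - 330/435 = -129*(-1/442) - 330*1/435 = 129/442 - 22/29 = -5983/12818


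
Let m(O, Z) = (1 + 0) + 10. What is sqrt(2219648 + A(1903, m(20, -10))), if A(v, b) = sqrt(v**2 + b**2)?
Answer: sqrt(2219648 + 11*sqrt(29930)) ≈ 1490.5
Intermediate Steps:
m(O, Z) = 11 (m(O, Z) = 1 + 10 = 11)
A(v, b) = sqrt(b**2 + v**2)
sqrt(2219648 + A(1903, m(20, -10))) = sqrt(2219648 + sqrt(11**2 + 1903**2)) = sqrt(2219648 + sqrt(121 + 3621409)) = sqrt(2219648 + sqrt(3621530)) = sqrt(2219648 + 11*sqrt(29930))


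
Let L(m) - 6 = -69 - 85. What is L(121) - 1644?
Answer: -1792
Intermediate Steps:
L(m) = -148 (L(m) = 6 + (-69 - 85) = 6 - 154 = -148)
L(121) - 1644 = -148 - 1644 = -1792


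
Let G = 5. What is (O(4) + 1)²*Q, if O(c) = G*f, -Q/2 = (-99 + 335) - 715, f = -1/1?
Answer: 15328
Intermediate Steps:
f = -1 (f = -1*1 = -1)
Q = 958 (Q = -2*((-99 + 335) - 715) = -2*(236 - 715) = -2*(-479) = 958)
O(c) = -5 (O(c) = 5*(-1) = -5)
(O(4) + 1)²*Q = (-5 + 1)²*958 = (-4)²*958 = 16*958 = 15328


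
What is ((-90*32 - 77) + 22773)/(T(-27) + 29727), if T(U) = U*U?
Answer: 2477/3807 ≈ 0.65064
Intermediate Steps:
T(U) = U²
((-90*32 - 77) + 22773)/(T(-27) + 29727) = ((-90*32 - 77) + 22773)/((-27)² + 29727) = ((-2880 - 77) + 22773)/(729 + 29727) = (-2957 + 22773)/30456 = 19816*(1/30456) = 2477/3807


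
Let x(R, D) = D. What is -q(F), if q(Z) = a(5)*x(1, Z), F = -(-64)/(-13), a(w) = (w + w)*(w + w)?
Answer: 6400/13 ≈ 492.31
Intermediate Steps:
a(w) = 4*w² (a(w) = (2*w)*(2*w) = 4*w²)
F = -64/13 (F = -(-64)*(-1)/13 = -1*64/13 = -64/13 ≈ -4.9231)
q(Z) = 100*Z (q(Z) = (4*5²)*Z = (4*25)*Z = 100*Z)
-q(F) = -100*(-64)/13 = -1*(-6400/13) = 6400/13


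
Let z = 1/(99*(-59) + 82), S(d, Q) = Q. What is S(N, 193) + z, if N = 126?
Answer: 1111486/5759 ≈ 193.00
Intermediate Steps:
z = -1/5759 (z = 1/(-5841 + 82) = 1/(-5759) = -1/5759 ≈ -0.00017364)
S(N, 193) + z = 193 - 1/5759 = 1111486/5759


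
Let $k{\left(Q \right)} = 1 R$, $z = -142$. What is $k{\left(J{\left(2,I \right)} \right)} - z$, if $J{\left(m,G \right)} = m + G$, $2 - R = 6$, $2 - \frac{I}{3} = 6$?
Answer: $138$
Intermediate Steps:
$I = -12$ ($I = 6 - 18 = -12$)
$R = -4$ ($R = 2 - 6 = -4$)
$J{\left(m,G \right)} = G + m$
$k{\left(Q \right)} = -4$ ($k{\left(Q \right)} = 1 \left(-4\right) = -4$)
$k{\left(J{\left(2,I \right)} \right)} - z = -4 - -142 = -4 + 142 = 138$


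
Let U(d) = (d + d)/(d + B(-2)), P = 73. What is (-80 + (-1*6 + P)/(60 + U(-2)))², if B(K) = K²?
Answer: 20912329/3364 ≈ 6216.5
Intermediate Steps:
U(d) = 2*d/(4 + d) (U(d) = (d + d)/(d + (-2)²) = (2*d)/(d + 4) = (2*d)/(4 + d) = 2*d/(4 + d))
(-80 + (-1*6 + P)/(60 + U(-2)))² = (-80 + (-1*6 + 73)/(60 + 2*(-2)/(4 - 2)))² = (-80 + (-6 + 73)/(60 + 2*(-2)/2))² = (-80 + 67/(60 + 2*(-2)*(½)))² = (-80 + 67/(60 - 2))² = (-80 + 67/58)² = (-4573/58)² = 20912329/3364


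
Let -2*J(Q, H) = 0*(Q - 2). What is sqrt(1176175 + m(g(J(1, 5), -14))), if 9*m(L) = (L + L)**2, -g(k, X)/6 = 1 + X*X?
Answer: 97*sqrt(191) ≈ 1340.6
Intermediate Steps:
J(Q, H) = 0 (J(Q, H) = -0*(Q - 2) = -0*(-2 + Q) = -1/2*0 = 0)
g(k, X) = -6 - 6*X**2 (g(k, X) = -6*(1 + X*X) = -6*(1 + X**2) = -6 - 6*X**2)
m(L) = 4*L**2/9 (m(L) = (L + L)**2/9 = (2*L)**2/9 = (4*L**2)/9 = 4*L**2/9)
sqrt(1176175 + m(g(J(1, 5), -14))) = sqrt(1176175 + 4*(-6 - 6*(-14)**2)**2/9) = sqrt(1176175 + 4*(-6 - 6*196)**2/9) = sqrt(1176175 + 4*(-6 - 1176)**2/9) = sqrt(1176175 + (4/9)*(-1182)**2) = sqrt(1176175 + (4/9)*1397124) = sqrt(1176175 + 620944) = sqrt(1797119) = 97*sqrt(191)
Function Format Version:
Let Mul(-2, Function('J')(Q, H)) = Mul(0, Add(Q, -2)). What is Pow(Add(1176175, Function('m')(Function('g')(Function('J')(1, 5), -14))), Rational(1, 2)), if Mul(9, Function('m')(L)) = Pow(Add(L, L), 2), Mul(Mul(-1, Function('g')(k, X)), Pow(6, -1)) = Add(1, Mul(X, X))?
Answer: Mul(97, Pow(191, Rational(1, 2))) ≈ 1340.6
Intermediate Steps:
Function('J')(Q, H) = 0 (Function('J')(Q, H) = Mul(Rational(-1, 2), Mul(0, Add(Q, -2))) = Mul(Rational(-1, 2), Mul(0, Add(-2, Q))) = Mul(Rational(-1, 2), 0) = 0)
Function('g')(k, X) = Add(-6, Mul(-6, Pow(X, 2))) (Function('g')(k, X) = Mul(-6, Add(1, Mul(X, X))) = Mul(-6, Add(1, Pow(X, 2))) = Add(-6, Mul(-6, Pow(X, 2))))
Function('m')(L) = Mul(Rational(4, 9), Pow(L, 2)) (Function('m')(L) = Mul(Rational(1, 9), Pow(Add(L, L), 2)) = Mul(Rational(1, 9), Pow(Mul(2, L), 2)) = Mul(Rational(1, 9), Mul(4, Pow(L, 2))) = Mul(Rational(4, 9), Pow(L, 2)))
Pow(Add(1176175, Function('m')(Function('g')(Function('J')(1, 5), -14))), Rational(1, 2)) = Pow(Add(1176175, Mul(Rational(4, 9), Pow(Add(-6, Mul(-6, Pow(-14, 2))), 2))), Rational(1, 2)) = Pow(Add(1176175, Mul(Rational(4, 9), Pow(Add(-6, Mul(-6, 196)), 2))), Rational(1, 2)) = Pow(Add(1176175, Mul(Rational(4, 9), Pow(Add(-6, -1176), 2))), Rational(1, 2)) = Pow(Add(1176175, Mul(Rational(4, 9), Pow(-1182, 2))), Rational(1, 2)) = Pow(Add(1176175, Mul(Rational(4, 9), 1397124)), Rational(1, 2)) = Pow(Add(1176175, 620944), Rational(1, 2)) = Pow(1797119, Rational(1, 2)) = Mul(97, Pow(191, Rational(1, 2)))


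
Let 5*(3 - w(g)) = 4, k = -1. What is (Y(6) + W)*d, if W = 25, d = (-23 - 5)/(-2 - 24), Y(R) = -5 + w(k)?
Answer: 1554/65 ≈ 23.908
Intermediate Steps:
w(g) = 11/5 (w(g) = 3 - ⅕*4 = 3 - ⅘ = 11/5)
Y(R) = -14/5 (Y(R) = -5 + 11/5 = -14/5)
d = 14/13 (d = -28/(-26) = -28*(-1/26) = 14/13 ≈ 1.0769)
(Y(6) + W)*d = (-14/5 + 25)*(14/13) = (111/5)*(14/13) = 1554/65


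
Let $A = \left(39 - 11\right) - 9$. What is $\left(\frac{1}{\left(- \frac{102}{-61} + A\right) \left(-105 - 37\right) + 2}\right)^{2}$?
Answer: $\frac{3721}{32019523600} \approx 1.1621 \cdot 10^{-7}$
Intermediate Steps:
$A = 19$ ($A = 28 - 9 = 19$)
$\left(\frac{1}{\left(- \frac{102}{-61} + A\right) \left(-105 - 37\right) + 2}\right)^{2} = \left(\frac{1}{\left(- \frac{102}{-61} + 19\right) \left(-105 - 37\right) + 2}\right)^{2} = \left(\frac{1}{\left(\left(-102\right) \left(- \frac{1}{61}\right) + 19\right) \left(-142\right) + 2}\right)^{2} = \left(\frac{1}{\left(\frac{102}{61} + 19\right) \left(-142\right) + 2}\right)^{2} = \left(\frac{1}{\frac{1261}{61} \left(-142\right) + 2}\right)^{2} = \left(\frac{1}{- \frac{179062}{61} + 2}\right)^{2} = \left(\frac{1}{- \frac{178940}{61}}\right)^{2} = \left(- \frac{61}{178940}\right)^{2} = \frac{3721}{32019523600}$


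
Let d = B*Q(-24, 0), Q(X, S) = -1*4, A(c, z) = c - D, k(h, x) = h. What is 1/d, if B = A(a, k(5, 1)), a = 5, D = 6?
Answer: 1/4 ≈ 0.25000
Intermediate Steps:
A(c, z) = -6 + c (A(c, z) = c - 1*6 = c - 6 = -6 + c)
Q(X, S) = -4
B = -1 (B = -6 + 5 = -1)
d = 4 (d = -1*(-4) = 4)
1/d = 1/4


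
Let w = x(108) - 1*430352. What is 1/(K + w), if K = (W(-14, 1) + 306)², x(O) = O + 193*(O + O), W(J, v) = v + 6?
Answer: -1/290587 ≈ -3.4413e-6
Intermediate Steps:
W(J, v) = 6 + v
x(O) = 387*O (x(O) = O + 193*(2*O) = O + 386*O = 387*O)
K = 97969 (K = ((6 + 1) + 306)² = (7 + 306)² = 313² = 97969)
w = -388556 (w = 387*108 - 1*430352 = 41796 - 430352 = -388556)
1/(K + w) = 1/(97969 - 388556) = 1/(-290587) = -1/290587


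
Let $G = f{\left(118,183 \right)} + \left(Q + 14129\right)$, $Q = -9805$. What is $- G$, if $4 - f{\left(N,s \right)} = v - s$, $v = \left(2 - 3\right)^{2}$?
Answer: $-4510$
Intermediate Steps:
$v = 1$ ($v = \left(-1\right)^{2} = 1$)
$f{\left(N,s \right)} = 3 + s$ ($f{\left(N,s \right)} = 4 - \left(1 - s\right) = 4 + \left(-1 + s\right) = 3 + s$)
$G = 4510$ ($G = \left(3 + 183\right) + \left(-9805 + 14129\right) = 186 + 4324 = 4510$)
$- G = \left(-1\right) 4510 = -4510$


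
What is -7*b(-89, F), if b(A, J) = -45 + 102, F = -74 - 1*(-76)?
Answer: -399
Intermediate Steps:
F = 2 (F = -74 + 76 = 2)
b(A, J) = 57
-7*b(-89, F) = -7*57 = -399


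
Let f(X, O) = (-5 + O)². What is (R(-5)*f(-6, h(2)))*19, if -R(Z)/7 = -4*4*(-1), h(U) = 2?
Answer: -19152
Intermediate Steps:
R(Z) = -112 (R(Z) = -7*(-4*4)*(-1) = -(-112)*(-1) = -7*16 = -112)
(R(-5)*f(-6, h(2)))*19 = -112*(-5 + 2)²*19 = -112*(-3)²*19 = -112*9*19 = -1008*19 = -19152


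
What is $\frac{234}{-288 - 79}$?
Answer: $- \frac{234}{367} \approx -0.6376$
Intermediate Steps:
$\frac{234}{-288 - 79} = \frac{234}{-367} = 234 \left(- \frac{1}{367}\right) = - \frac{234}{367}$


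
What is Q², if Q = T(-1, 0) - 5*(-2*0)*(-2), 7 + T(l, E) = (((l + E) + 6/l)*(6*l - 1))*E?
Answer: 49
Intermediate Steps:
T(l, E) = -7 + E*(-1 + 6*l)*(E + l + 6/l) (T(l, E) = -7 + (((l + E) + 6/l)*(6*l - 1))*E = -7 + (((E + l) + 6/l)*(-1 + 6*l))*E = -7 + ((E + l + 6/l)*(-1 + 6*l))*E = -7 + ((-1 + 6*l)*(E + l + 6/l))*E = -7 + E*(-1 + 6*l)*(E + l + 6/l))
Q = -7 (Q = (-7 - 1*0² + 36*0 - 1*0*(-1) - 6*0/(-1) + 6*0*(-1)² + 6*(-1)*0²) - 5*(-2*0)*(-2) = (-7 - 1*0 + 0 + 0 - 6*0*(-1) + 6*0*1 + 6*(-1)*0) - 0*(-2) = (-7 + 0 + 0 + 0 + 0 + 0 + 0) - 5*0 = -7 + 0 = -7)
Q² = (-7)² = 49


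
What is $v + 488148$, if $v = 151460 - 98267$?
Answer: $541341$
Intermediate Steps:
$v = 53193$ ($v = 151460 - 98267 = 53193$)
$v + 488148 = 53193 + 488148 = 541341$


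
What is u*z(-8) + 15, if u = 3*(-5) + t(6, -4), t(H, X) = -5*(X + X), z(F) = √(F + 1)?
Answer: 15 + 25*I*√7 ≈ 15.0 + 66.144*I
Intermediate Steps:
z(F) = √(1 + F)
t(H, X) = -10*X
u = 25 (u = 3*(-5) - 10*(-4) = -15 + 40 = 25)
u*z(-8) + 15 = 25*√(1 - 8) + 15 = 25*√(-7) + 15 = 25*(I*√7) + 15 = 25*I*√7 + 15 = 15 + 25*I*√7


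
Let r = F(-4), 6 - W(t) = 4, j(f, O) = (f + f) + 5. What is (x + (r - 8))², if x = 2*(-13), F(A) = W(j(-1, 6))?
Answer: 1024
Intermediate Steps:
j(f, O) = 5 + 2*f (j(f, O) = 2*f + 5 = 5 + 2*f)
W(t) = 2 (W(t) = 6 - 1*4 = 6 - 4 = 2)
F(A) = 2
r = 2
x = -26
(x + (r - 8))² = (-26 + (2 - 8))² = (-26 - 6)² = (-32)² = 1024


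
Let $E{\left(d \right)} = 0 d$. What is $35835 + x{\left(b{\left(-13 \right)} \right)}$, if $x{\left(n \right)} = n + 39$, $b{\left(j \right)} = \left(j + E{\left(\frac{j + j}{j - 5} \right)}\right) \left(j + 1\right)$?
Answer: $36030$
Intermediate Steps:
$E{\left(d \right)} = 0$
$b{\left(j \right)} = j \left(1 + j\right)$ ($b{\left(j \right)} = \left(j + 0\right) \left(j + 1\right) = j \left(1 + j\right)$)
$x{\left(n \right)} = 39 + n$
$35835 + x{\left(b{\left(-13 \right)} \right)} = 35835 - \left(-39 + 13 \left(1 - 13\right)\right) = 35835 + \left(39 - -156\right) = 35835 + \left(39 + 156\right) = 35835 + 195 = 36030$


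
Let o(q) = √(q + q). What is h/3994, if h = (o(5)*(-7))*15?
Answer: -105*√10/3994 ≈ -0.083135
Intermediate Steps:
o(q) = √2*√q (o(q) = √(2*q) = √2*√q)
h = -105*√10 (h = ((√2*√5)*(-7))*15 = (√10*(-7))*15 = -7*√10*15 = -105*√10 ≈ -332.04)
h/3994 = -105*√10/3994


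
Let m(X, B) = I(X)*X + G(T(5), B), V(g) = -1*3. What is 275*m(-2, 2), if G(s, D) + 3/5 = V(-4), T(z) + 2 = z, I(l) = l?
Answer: 110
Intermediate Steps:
T(z) = -2 + z
V(g) = -3
G(s, D) = -18/5 (G(s, D) = -⅗ - 3 = -18/5)
m(X, B) = -18/5 + X² (m(X, B) = X*X - 18/5 = X² - 18/5 = -18/5 + X²)
275*m(-2, 2) = 275*(-18/5 + (-2)²) = 275*(-18/5 + 4) = 275*(⅖) = 110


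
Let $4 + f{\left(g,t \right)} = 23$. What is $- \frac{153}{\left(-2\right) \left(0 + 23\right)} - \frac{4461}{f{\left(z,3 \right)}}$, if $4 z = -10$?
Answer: $- \frac{202299}{874} \approx -231.46$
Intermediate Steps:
$z = - \frac{5}{2}$ ($z = \frac{1}{4} \left(-10\right) = - \frac{5}{2} \approx -2.5$)
$f{\left(g,t \right)} = 19$ ($f{\left(g,t \right)} = -4 + 23 = 19$)
$- \frac{153}{\left(-2\right) \left(0 + 23\right)} - \frac{4461}{f{\left(z,3 \right)}} = - \frac{153}{\left(-2\right) \left(0 + 23\right)} - \frac{4461}{19} = - \frac{153}{\left(-2\right) 23} - \frac{4461}{19} = - \frac{153}{-46} - \frac{4461}{19} = \left(-153\right) \left(- \frac{1}{46}\right) - \frac{4461}{19} = \frac{153}{46} - \frac{4461}{19} = - \frac{202299}{874}$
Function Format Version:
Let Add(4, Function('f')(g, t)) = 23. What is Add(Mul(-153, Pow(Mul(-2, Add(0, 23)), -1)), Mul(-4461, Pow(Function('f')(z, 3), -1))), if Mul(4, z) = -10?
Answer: Rational(-202299, 874) ≈ -231.46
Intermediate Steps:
z = Rational(-5, 2) (z = Mul(Rational(1, 4), -10) = Rational(-5, 2) ≈ -2.5000)
Function('f')(g, t) = 19 (Function('f')(g, t) = Add(-4, 23) = 19)
Add(Mul(-153, Pow(Mul(-2, Add(0, 23)), -1)), Mul(-4461, Pow(Function('f')(z, 3), -1))) = Add(Mul(-153, Pow(Mul(-2, Add(0, 23)), -1)), Mul(-4461, Pow(19, -1))) = Add(Mul(-153, Pow(Mul(-2, 23), -1)), Mul(-4461, Rational(1, 19))) = Add(Mul(-153, Pow(-46, -1)), Rational(-4461, 19)) = Add(Mul(-153, Rational(-1, 46)), Rational(-4461, 19)) = Add(Rational(153, 46), Rational(-4461, 19)) = Rational(-202299, 874)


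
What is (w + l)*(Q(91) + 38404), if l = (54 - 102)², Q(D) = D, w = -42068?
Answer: -1530715180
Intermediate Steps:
l = 2304 (l = (-48)² = 2304)
(w + l)*(Q(91) + 38404) = (-42068 + 2304)*(91 + 38404) = -39764*38495 = -1530715180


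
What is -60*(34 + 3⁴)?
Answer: -6900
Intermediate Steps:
-60*(34 + 3⁴) = -60*(34 + 81) = -60*115 = -6900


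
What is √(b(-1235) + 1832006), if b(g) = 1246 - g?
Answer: 59*√527 ≈ 1354.4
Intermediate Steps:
√(b(-1235) + 1832006) = √((1246 - 1*(-1235)) + 1832006) = √((1246 + 1235) + 1832006) = √(2481 + 1832006) = √1834487 = 59*√527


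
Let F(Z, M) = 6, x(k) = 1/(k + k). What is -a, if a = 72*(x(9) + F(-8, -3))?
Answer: -436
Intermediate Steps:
x(k) = 1/(2*k)
a = 436 (a = 72*((½)/9 + 6) = 72*((½)*(⅑) + 6) = 72*(1/18 + 6) = 72*(109/18) = 436)
-a = -1*436 = -436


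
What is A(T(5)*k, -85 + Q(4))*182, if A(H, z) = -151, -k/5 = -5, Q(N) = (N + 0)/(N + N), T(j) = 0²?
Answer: -27482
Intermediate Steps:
T(j) = 0
Q(N) = ½ (Q(N) = N/((2*N)) = N*(1/(2*N)) = ½)
k = 25 (k = -5*(-5) = 25)
A(T(5)*k, -85 + Q(4))*182 = -151*182 = -27482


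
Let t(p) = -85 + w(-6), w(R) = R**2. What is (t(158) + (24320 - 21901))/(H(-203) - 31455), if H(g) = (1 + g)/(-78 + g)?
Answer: -665970/8838653 ≈ -0.075347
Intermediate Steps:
H(g) = (1 + g)/(-78 + g)
t(p) = -49 (t(p) = -85 + (-6)**2 = -85 + 36 = -49)
(t(158) + (24320 - 21901))/(H(-203) - 31455) = (-49 + (24320 - 21901))/((1 - 203)/(-78 - 203) - 31455) = (-49 + 2419)/(-202/(-281) - 31455) = 2370/(-1/281*(-202) - 31455) = 2370/(202/281 - 31455) = 2370/(-8838653/281) = 2370*(-281/8838653) = -665970/8838653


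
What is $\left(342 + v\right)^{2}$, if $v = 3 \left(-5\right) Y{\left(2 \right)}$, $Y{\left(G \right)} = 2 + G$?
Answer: $79524$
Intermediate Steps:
$v = -60$ ($v = 3 \left(-5\right) \left(2 + 2\right) = \left(-15\right) 4 = -60$)
$\left(342 + v\right)^{2} = \left(342 - 60\right)^{2} = 282^{2} = 79524$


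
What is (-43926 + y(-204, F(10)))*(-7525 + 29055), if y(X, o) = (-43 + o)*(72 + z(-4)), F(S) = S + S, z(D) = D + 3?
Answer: -980885270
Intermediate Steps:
z(D) = 3 + D
F(S) = 2*S
y(X, o) = -3053 + 71*o (y(X, o) = (-43 + o)*(72 + (3 - 4)) = (-43 + o)*(72 - 1) = (-43 + o)*71 = -3053 + 71*o)
(-43926 + y(-204, F(10)))*(-7525 + 29055) = (-43926 + (-3053 + 71*(2*10)))*(-7525 + 29055) = (-43926 + (-3053 + 71*20))*21530 = (-43926 + (-3053 + 1420))*21530 = (-43926 - 1633)*21530 = -45559*21530 = -980885270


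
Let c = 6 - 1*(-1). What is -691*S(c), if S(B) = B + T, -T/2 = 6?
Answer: 3455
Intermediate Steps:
T = -12 (T = -2*6 = -12)
c = 7 (c = 6 + 1 = 7)
S(B) = -12 + B (S(B) = B - 12 = -12 + B)
-691*S(c) = -691*(-12 + 7) = -691*(-5) = 3455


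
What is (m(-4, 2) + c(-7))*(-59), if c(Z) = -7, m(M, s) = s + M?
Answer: 531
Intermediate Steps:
m(M, s) = M + s
(m(-4, 2) + c(-7))*(-59) = ((-4 + 2) - 7)*(-59) = (-2 - 7)*(-59) = -9*(-59) = 531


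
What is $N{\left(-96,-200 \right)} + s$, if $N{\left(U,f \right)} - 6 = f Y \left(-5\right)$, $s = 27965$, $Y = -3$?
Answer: $24971$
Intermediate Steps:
$N{\left(U,f \right)} = 6 + 15 f$ ($N{\left(U,f \right)} = 6 + f \left(-3\right) \left(-5\right) = 6 + - 3 f \left(-5\right) = 6 + 15 f$)
$N{\left(-96,-200 \right)} + s = \left(6 + 15 \left(-200\right)\right) + 27965 = \left(6 - 3000\right) + 27965 = -2994 + 27965 = 24971$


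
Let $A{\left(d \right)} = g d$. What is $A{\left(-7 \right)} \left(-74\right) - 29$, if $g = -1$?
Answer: $-547$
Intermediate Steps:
$A{\left(d \right)} = - d$
$A{\left(-7 \right)} \left(-74\right) - 29 = \left(-1\right) \left(-7\right) \left(-74\right) - 29 = 7 \left(-74\right) - 29 = -518 - 29 = -547$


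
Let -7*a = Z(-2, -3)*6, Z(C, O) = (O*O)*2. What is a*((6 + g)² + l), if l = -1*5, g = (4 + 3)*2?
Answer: -42660/7 ≈ -6094.3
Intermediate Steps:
g = 14 (g = 7*2 = 14)
Z(C, O) = 2*O² (Z(C, O) = O²*2 = 2*O²)
l = -5
a = -108/7 (a = -2*(-3)²*6/7 = -2*9*6/7 = -18*6/7 = -⅐*108 = -108/7 ≈ -15.429)
a*((6 + g)² + l) = -108*((6 + 14)² - 5)/7 = -108*(20² - 5)/7 = -108*(400 - 5)/7 = -108/7*395 = -42660/7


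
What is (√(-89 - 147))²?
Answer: -236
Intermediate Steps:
(√(-89 - 147))² = (√(-236))² = (2*I*√59)² = -236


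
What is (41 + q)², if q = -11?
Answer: 900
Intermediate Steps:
(41 + q)² = (41 - 11)² = 30² = 900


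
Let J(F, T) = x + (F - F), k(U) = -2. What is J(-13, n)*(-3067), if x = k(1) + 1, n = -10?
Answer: 3067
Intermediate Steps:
x = -1 (x = -2 + 1 = -1)
J(F, T) = -1 (J(F, T) = -1 + (F - F) = -1 + 0 = -1)
J(-13, n)*(-3067) = -1*(-3067) = 3067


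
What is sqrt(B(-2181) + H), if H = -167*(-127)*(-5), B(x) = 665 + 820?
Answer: 4*I*sqrt(6535) ≈ 323.36*I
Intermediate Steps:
B(x) = 1485
H = -106045 (H = 21209*(-5) = -106045)
sqrt(B(-2181) + H) = sqrt(1485 - 106045) = sqrt(-104560) = 4*I*sqrt(6535)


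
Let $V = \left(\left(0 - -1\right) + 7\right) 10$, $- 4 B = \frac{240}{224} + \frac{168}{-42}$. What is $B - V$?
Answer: $- \frac{4439}{56} \approx -79.268$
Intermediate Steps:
$B = \frac{41}{56}$ ($B = - \frac{\frac{240}{224} + \frac{168}{-42}}{4} = - \frac{240 \cdot \frac{1}{224} + 168 \left(- \frac{1}{42}\right)}{4} = - \frac{\frac{15}{14} - 4}{4} = \left(- \frac{1}{4}\right) \left(- \frac{41}{14}\right) = \frac{41}{56} \approx 0.73214$)
$V = 80$ ($V = \left(\left(0 + 1\right) + 7\right) 10 = \left(1 + 7\right) 10 = 8 \cdot 10 = 80$)
$B - V = \frac{41}{56} - 80 = - \frac{4439}{56}$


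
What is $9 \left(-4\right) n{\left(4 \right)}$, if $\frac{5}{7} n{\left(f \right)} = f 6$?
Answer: $- \frac{6048}{5} \approx -1209.6$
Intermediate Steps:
$n{\left(f \right)} = \frac{42 f}{5}$ ($n{\left(f \right)} = \frac{7 f 6}{5} = \frac{7 \cdot 6 f}{5} = \frac{42 f}{5}$)
$9 \left(-4\right) n{\left(4 \right)} = 9 \left(-4\right) \frac{42}{5} \cdot 4 = \left(-36\right) \frac{168}{5} = - \frac{6048}{5}$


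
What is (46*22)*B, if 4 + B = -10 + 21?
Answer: 7084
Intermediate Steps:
B = 7 (B = -4 + (-10 + 21) = -4 + 11 = 7)
(46*22)*B = (46*22)*7 = 1012*7 = 7084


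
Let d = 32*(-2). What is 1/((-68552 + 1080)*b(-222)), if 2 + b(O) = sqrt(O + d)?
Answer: 1/9783440 + I*sqrt(286)/19566880 ≈ 1.0221e-7 + 8.6429e-7*I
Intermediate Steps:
d = -64
b(O) = -2 + sqrt(-64 + O) (b(O) = -2 + sqrt(O - 64) = -2 + sqrt(-64 + O))
1/((-68552 + 1080)*b(-222)) = 1/((-68552 + 1080)*(-2 + sqrt(-64 - 222))) = 1/((-67472)*(-2 + sqrt(-286))) = -1/(67472*(-2 + I*sqrt(286)))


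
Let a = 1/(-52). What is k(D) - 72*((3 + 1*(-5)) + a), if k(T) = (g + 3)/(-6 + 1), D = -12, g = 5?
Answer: 9346/65 ≈ 143.78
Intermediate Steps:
a = -1/52 ≈ -0.019231
k(T) = -8/5 (k(T) = (5 + 3)/(-6 + 1) = 8/(-5) = 8*(-1/5) = -8/5)
k(D) - 72*((3 + 1*(-5)) + a) = -8/5 - 72*((3 + 1*(-5)) - 1/52) = -8/5 - 72*((3 - 5) - 1/52) = -8/5 - 72*(-2 - 1/52) = -8/5 - 72*(-105/52) = -8/5 + 1890/13 = 9346/65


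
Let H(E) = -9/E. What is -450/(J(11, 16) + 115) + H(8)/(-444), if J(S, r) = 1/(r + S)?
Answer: -7188141/1838752 ≈ -3.9092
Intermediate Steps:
J(S, r) = 1/(S + r)
-450/(J(11, 16) + 115) + H(8)/(-444) = -450/(1/(11 + 16) + 115) - 9/8/(-444) = -450/(1/27 + 115) - 9*1/8*(-1/444) = -450/(1/27 + 115) - 9/8*(-1/444) = -450/3106/27 + 3/1184 = -450*27/3106 + 3/1184 = -6075/1553 + 3/1184 = -7188141/1838752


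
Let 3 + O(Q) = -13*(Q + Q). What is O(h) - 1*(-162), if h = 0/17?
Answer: 159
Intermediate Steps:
h = 0 (h = 0*(1/17) = 0)
O(Q) = -3 - 26*Q (O(Q) = -3 - 13*(Q + Q) = -3 - 26*Q)
O(h) - 1*(-162) = (-3 - 26*0) - 1*(-162) = (-3 + 0) + 162 = -3 + 162 = 159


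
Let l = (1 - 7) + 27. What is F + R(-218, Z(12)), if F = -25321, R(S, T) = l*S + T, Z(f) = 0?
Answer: -29899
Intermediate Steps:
l = 21 (l = -6 + 27 = 21)
R(S, T) = T + 21*S (R(S, T) = 21*S + T = T + 21*S)
F + R(-218, Z(12)) = -25321 + (0 + 21*(-218)) = -25321 + (0 - 4578) = -25321 - 4578 = -29899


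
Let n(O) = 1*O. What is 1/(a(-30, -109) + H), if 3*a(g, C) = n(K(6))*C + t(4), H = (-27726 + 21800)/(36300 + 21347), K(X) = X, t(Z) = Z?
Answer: -172941/37488328 ≈ -0.0046132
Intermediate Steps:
n(O) = O
H = -5926/57647 ≈ -0.10280
a(g, C) = 4/3 + 2*C (a(g, C) = (6*C + 4)/3 = (4 + 6*C)/3 = 4/3 + 2*C)
1/(a(-30, -109) + H) = 1/((4/3 + 2*(-109)) - 5926/57647) = 1/((4/3 - 218) - 5926/57647) = 1/(-650/3 - 5926/57647) = 1/(-37488328/172941) = -172941/37488328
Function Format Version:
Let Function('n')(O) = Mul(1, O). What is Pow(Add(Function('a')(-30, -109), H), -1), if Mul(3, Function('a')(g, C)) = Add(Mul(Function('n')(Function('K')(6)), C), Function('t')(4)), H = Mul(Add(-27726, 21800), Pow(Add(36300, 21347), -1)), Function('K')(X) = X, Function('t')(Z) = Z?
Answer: Rational(-172941, 37488328) ≈ -0.0046132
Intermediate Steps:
Function('n')(O) = O
H = Rational(-5926, 57647) (H = Mul(-5926, Pow(57647, -1)) = Mul(-5926, Rational(1, 57647)) = Rational(-5926, 57647) ≈ -0.10280)
Function('a')(g, C) = Add(Rational(4, 3), Mul(2, C)) (Function('a')(g, C) = Mul(Rational(1, 3), Add(Mul(6, C), 4)) = Mul(Rational(1, 3), Add(4, Mul(6, C))) = Add(Rational(4, 3), Mul(2, C)))
Pow(Add(Function('a')(-30, -109), H), -1) = Pow(Add(Add(Rational(4, 3), Mul(2, -109)), Rational(-5926, 57647)), -1) = Pow(Add(Add(Rational(4, 3), -218), Rational(-5926, 57647)), -1) = Pow(Add(Rational(-650, 3), Rational(-5926, 57647)), -1) = Pow(Rational(-37488328, 172941), -1) = Rational(-172941, 37488328)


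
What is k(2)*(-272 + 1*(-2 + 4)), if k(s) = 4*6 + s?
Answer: -7020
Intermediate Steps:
k(s) = 24 + s
k(2)*(-272 + 1*(-2 + 4)) = (24 + 2)*(-272 + 1*(-2 + 4)) = 26*(-272 + 1*2) = 26*(-272 + 2) = 26*(-270) = -7020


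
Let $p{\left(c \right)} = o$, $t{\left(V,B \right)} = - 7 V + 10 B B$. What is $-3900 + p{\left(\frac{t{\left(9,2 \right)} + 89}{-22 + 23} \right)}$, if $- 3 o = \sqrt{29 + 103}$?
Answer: $-3900 - \frac{2 \sqrt{33}}{3} \approx -3903.8$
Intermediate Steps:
$t{\left(V,B \right)} = - 7 V + 10 B^{2}$
$o = - \frac{2 \sqrt{33}}{3}$ ($o = - \frac{\sqrt{29 + 103}}{3} = - \frac{\sqrt{132}}{3} = - \frac{2 \sqrt{33}}{3} \approx -3.8297$)
$p{\left(c \right)} = - \frac{2 \sqrt{33}}{3}$
$-3900 + p{\left(\frac{t{\left(9,2 \right)} + 89}{-22 + 23} \right)} = -3900 - \frac{2 \sqrt{33}}{3}$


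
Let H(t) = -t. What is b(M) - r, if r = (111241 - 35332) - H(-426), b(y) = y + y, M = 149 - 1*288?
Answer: -75761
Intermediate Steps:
M = -139 (M = 149 - 288 = -139)
b(y) = 2*y
r = 75483 (r = (111241 - 35332) - (-1)*(-426) = 75909 - 1*426 = 75909 - 426 = 75483)
b(M) - r = 2*(-139) - 1*75483 = -278 - 75483 = -75761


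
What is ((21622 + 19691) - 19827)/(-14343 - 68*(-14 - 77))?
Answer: -21486/8155 ≈ -2.6347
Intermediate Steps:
((21622 + 19691) - 19827)/(-14343 - 68*(-14 - 77)) = (41313 - 19827)/(-14343 - 68*(-91)) = 21486/(-14343 + 6188) = 21486/(-8155) = 21486*(-1/8155) = -21486/8155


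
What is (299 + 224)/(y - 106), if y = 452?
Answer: 523/346 ≈ 1.5116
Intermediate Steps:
(299 + 224)/(y - 106) = (299 + 224)/(452 - 106) = 523/346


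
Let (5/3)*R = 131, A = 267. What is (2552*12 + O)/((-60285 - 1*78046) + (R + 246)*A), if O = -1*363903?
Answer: 1666395/258314 ≈ 6.4510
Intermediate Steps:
R = 393/5 (R = (⅗)*131 = 393/5 ≈ 78.600)
O = -363903
(2552*12 + O)/((-60285 - 1*78046) + (R + 246)*A) = (2552*12 - 363903)/((-60285 - 1*78046) + (393/5 + 246)*267) = (30624 - 363903)/((-60285 - 78046) + (1623/5)*267) = -333279/(-138331 + 433341/5) = -333279/(-258314/5) = -333279*(-5/258314) = 1666395/258314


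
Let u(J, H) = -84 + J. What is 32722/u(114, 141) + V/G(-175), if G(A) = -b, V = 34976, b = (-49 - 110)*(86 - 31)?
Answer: 9573439/8745 ≈ 1094.7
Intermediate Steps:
b = -8745 (b = -159*55 = -8745)
G(A) = 8745 (G(A) = -1*(-8745) = 8745)
32722/u(114, 141) + V/G(-175) = 32722/(-84 + 114) + 34976/8745 = 32722/30 + 34976*(1/8745) = 32722*(1/30) + 34976/8745 = 16361/15 + 34976/8745 = 9573439/8745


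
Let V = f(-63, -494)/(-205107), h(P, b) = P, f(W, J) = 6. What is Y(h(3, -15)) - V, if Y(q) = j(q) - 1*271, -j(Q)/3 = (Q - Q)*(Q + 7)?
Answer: -18527997/68369 ≈ -271.00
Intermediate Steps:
V = -2/68369 (V = 6/(-205107) = 6*(-1/205107) = -2/68369 ≈ -2.9253e-5)
j(Q) = 0 (j(Q) = -3*(Q - Q)*(Q + 7) = -0*(7 + Q) = -3*0 = 0)
Y(q) = -271 (Y(q) = 0 - 1*271 = 0 - 271 = -271)
Y(h(3, -15)) - V = -271 - 1*(-2/68369) = -271 + 2/68369 = -18527997/68369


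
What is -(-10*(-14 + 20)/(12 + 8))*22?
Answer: 66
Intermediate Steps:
-(-10*(-14 + 20)/(12 + 8))*22 = -(-60/20)*22 = -(-10*3/10)*22 = -(-3)*22 = -1*(-66) = 66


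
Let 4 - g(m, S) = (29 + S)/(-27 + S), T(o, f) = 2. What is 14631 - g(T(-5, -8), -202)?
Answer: 3349756/229 ≈ 14628.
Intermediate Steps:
g(m, S) = 4 - (29 + S)/(-27 + S)
14631 - g(T(-5, -8), -202) = 14631 - (-137 + 3*(-202))/(-27 - 202) = 14631 - (-137 - 606)/(-229) = 14631 - (-1)*(-743)/229 = 14631 - 1*743/229 = 14631 - 743/229 = 3349756/229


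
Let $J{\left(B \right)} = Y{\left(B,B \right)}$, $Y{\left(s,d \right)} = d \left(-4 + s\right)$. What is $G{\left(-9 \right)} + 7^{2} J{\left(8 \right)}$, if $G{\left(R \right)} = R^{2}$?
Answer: $1649$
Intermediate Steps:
$J{\left(B \right)} = B \left(-4 + B\right)$
$G{\left(-9 \right)} + 7^{2} J{\left(8 \right)} = \left(-9\right)^{2} + 7^{2} \cdot 8 \left(-4 + 8\right) = 81 + 49 \cdot 8 \cdot 4 = 81 + 49 \cdot 32 = 81 + 1568 = 1649$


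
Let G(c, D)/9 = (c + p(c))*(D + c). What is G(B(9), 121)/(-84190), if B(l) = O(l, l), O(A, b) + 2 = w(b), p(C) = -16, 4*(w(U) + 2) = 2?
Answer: 16497/67352 ≈ 0.24494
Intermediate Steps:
w(U) = -3/2 (w(U) = -2 + (¼)*2 = -2 + ½ = -3/2)
O(A, b) = -7/2 (O(A, b) = -2 - 3/2 = -7/2)
B(l) = -7/2
G(c, D) = 9*(-16 + c)*(D + c) (G(c, D) = 9*((c - 16)*(D + c)) = 9*((-16 + c)*(D + c)) = 9*(-16 + c)*(D + c))
G(B(9), 121)/(-84190) = (-144*121 - 144*(-7/2) + 9*(-7/2)² + 9*121*(-7/2))/(-84190) = (-17424 + 504 + 9*(49/4) - 7623/2)*(-1/84190) = (-17424 + 504 + 441/4 - 7623/2)*(-1/84190) = -82485/4*(-1/84190) = 16497/67352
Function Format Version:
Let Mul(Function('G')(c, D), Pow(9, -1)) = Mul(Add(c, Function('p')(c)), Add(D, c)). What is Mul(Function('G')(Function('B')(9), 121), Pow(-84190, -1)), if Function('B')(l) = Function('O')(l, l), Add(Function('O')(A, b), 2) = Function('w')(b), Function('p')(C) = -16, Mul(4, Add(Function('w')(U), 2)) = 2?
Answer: Rational(16497, 67352) ≈ 0.24494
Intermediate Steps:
Function('w')(U) = Rational(-3, 2) (Function('w')(U) = Add(-2, Mul(Rational(1, 4), 2)) = Add(-2, Rational(1, 2)) = Rational(-3, 2))
Function('O')(A, b) = Rational(-7, 2) (Function('O')(A, b) = Add(-2, Rational(-3, 2)) = Rational(-7, 2))
Function('B')(l) = Rational(-7, 2)
Function('G')(c, D) = Mul(9, Add(-16, c), Add(D, c)) (Function('G')(c, D) = Mul(9, Mul(Add(c, -16), Add(D, c))) = Mul(9, Mul(Add(-16, c), Add(D, c))) = Mul(9, Add(-16, c), Add(D, c)))
Mul(Function('G')(Function('B')(9), 121), Pow(-84190, -1)) = Mul(Add(Mul(-144, 121), Mul(-144, Rational(-7, 2)), Mul(9, Pow(Rational(-7, 2), 2)), Mul(9, 121, Rational(-7, 2))), Pow(-84190, -1)) = Mul(Add(-17424, 504, Mul(9, Rational(49, 4)), Rational(-7623, 2)), Rational(-1, 84190)) = Mul(Add(-17424, 504, Rational(441, 4), Rational(-7623, 2)), Rational(-1, 84190)) = Mul(Rational(-82485, 4), Rational(-1, 84190)) = Rational(16497, 67352)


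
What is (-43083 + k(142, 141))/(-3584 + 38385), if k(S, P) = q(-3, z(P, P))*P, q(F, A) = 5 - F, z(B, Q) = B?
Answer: -41955/34801 ≈ -1.2056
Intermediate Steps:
k(S, P) = 8*P (k(S, P) = (5 - 1*(-3))*P = (5 + 3)*P = 8*P)
(-43083 + k(142, 141))/(-3584 + 38385) = (-43083 + 8*141)/(-3584 + 38385) = (-43083 + 1128)/34801 = -41955*1/34801 = -41955/34801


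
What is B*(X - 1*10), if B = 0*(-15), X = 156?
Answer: 0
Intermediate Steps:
B = 0
B*(X - 1*10) = 0*(156 - 1*10) = 0*(156 - 10) = 0*146 = 0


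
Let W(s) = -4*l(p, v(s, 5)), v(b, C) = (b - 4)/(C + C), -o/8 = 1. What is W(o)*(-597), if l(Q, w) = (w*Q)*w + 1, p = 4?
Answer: 403572/25 ≈ 16143.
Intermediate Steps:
o = -8 (o = -8*1 = -8)
v(b, C) = (-4 + b)/(2*C) (v(b, C) = (-4 + b)/((2*C)) = (-4 + b)*(1/(2*C)) = (-4 + b)/(2*C))
l(Q, w) = 1 + Q*w² (l(Q, w) = (Q*w)*w + 1 = Q*w² + 1 = 1 + Q*w²)
W(s) = -4 - 16*(-⅖ + s/10)² (W(s) = -4*(1 + 4*((½)*(-4 + s)/5)²) = -4*(1 + 4*((½)*(⅕)*(-4 + s))²) = -4*(1 + 4*(-⅖ + s/10)²) = -4 - 16*(-⅖ + s/10)²)
W(o)*(-597) = (-4 - 4*(-4 - 8)²/25)*(-597) = (-4 - 4/25*(-12)²)*(-597) = (-4 - 4/25*144)*(-597) = (-4 - 576/25)*(-597) = -676/25*(-597) = 403572/25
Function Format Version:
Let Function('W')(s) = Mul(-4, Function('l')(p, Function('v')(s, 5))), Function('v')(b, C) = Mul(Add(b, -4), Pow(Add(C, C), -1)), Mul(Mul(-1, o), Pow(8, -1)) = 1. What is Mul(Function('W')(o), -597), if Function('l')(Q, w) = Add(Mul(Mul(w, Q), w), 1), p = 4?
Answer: Rational(403572, 25) ≈ 16143.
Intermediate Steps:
o = -8 (o = Mul(-8, 1) = -8)
Function('v')(b, C) = Mul(Rational(1, 2), Pow(C, -1), Add(-4, b)) (Function('v')(b, C) = Mul(Add(-4, b), Pow(Mul(2, C), -1)) = Mul(Add(-4, b), Mul(Rational(1, 2), Pow(C, -1))) = Mul(Rational(1, 2), Pow(C, -1), Add(-4, b)))
Function('l')(Q, w) = Add(1, Mul(Q, Pow(w, 2))) (Function('l')(Q, w) = Add(Mul(Mul(Q, w), w), 1) = Add(Mul(Q, Pow(w, 2)), 1) = Add(1, Mul(Q, Pow(w, 2))))
Function('W')(s) = Add(-4, Mul(-16, Pow(Add(Rational(-2, 5), Mul(Rational(1, 10), s)), 2))) (Function('W')(s) = Mul(-4, Add(1, Mul(4, Pow(Mul(Rational(1, 2), Pow(5, -1), Add(-4, s)), 2)))) = Mul(-4, Add(1, Mul(4, Pow(Mul(Rational(1, 2), Rational(1, 5), Add(-4, s)), 2)))) = Mul(-4, Add(1, Mul(4, Pow(Add(Rational(-2, 5), Mul(Rational(1, 10), s)), 2)))) = Add(-4, Mul(-16, Pow(Add(Rational(-2, 5), Mul(Rational(1, 10), s)), 2))))
Mul(Function('W')(o), -597) = Mul(Add(-4, Mul(Rational(-4, 25), Pow(Add(-4, -8), 2))), -597) = Mul(Add(-4, Mul(Rational(-4, 25), Pow(-12, 2))), -597) = Mul(Add(-4, Mul(Rational(-4, 25), 144)), -597) = Mul(Add(-4, Rational(-576, 25)), -597) = Mul(Rational(-676, 25), -597) = Rational(403572, 25)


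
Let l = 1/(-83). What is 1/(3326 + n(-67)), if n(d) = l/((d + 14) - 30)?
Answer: 6889/22912815 ≈ 0.00030066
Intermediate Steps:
l = -1/83 ≈ -0.012048
n(d) = -1/(83*(-16 + d)) (n(d) = -1/(83*((d + 14) - 30)) = -1/(83*((14 + d) - 30)) = -1/(83*(-16 + d)))
1/(3326 + n(-67)) = 1/(3326 - 1/(-1328 + 83*(-67))) = 1/(3326 - 1/(-1328 - 5561)) = 1/(3326 - 1/(-6889)) = 1/(3326 - 1*(-1/6889)) = 1/(3326 + 1/6889) = 1/(22912815/6889) = 6889/22912815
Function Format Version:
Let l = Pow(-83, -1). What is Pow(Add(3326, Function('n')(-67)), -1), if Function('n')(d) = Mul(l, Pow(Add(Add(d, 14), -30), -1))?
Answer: Rational(6889, 22912815) ≈ 0.00030066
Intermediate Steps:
l = Rational(-1, 83) ≈ -0.012048
Function('n')(d) = Mul(Rational(-1, 83), Pow(Add(-16, d), -1)) (Function('n')(d) = Mul(Rational(-1, 83), Pow(Add(Add(d, 14), -30), -1)) = Mul(Rational(-1, 83), Pow(Add(Add(14, d), -30), -1)) = Mul(Rational(-1, 83), Pow(Add(-16, d), -1)))
Pow(Add(3326, Function('n')(-67)), -1) = Pow(Add(3326, Mul(-1, Pow(Add(-1328, Mul(83, -67)), -1))), -1) = Pow(Add(3326, Mul(-1, Pow(Add(-1328, -5561), -1))), -1) = Pow(Add(3326, Mul(-1, Pow(-6889, -1))), -1) = Pow(Add(3326, Mul(-1, Rational(-1, 6889))), -1) = Pow(Add(3326, Rational(1, 6889)), -1) = Pow(Rational(22912815, 6889), -1) = Rational(6889, 22912815)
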